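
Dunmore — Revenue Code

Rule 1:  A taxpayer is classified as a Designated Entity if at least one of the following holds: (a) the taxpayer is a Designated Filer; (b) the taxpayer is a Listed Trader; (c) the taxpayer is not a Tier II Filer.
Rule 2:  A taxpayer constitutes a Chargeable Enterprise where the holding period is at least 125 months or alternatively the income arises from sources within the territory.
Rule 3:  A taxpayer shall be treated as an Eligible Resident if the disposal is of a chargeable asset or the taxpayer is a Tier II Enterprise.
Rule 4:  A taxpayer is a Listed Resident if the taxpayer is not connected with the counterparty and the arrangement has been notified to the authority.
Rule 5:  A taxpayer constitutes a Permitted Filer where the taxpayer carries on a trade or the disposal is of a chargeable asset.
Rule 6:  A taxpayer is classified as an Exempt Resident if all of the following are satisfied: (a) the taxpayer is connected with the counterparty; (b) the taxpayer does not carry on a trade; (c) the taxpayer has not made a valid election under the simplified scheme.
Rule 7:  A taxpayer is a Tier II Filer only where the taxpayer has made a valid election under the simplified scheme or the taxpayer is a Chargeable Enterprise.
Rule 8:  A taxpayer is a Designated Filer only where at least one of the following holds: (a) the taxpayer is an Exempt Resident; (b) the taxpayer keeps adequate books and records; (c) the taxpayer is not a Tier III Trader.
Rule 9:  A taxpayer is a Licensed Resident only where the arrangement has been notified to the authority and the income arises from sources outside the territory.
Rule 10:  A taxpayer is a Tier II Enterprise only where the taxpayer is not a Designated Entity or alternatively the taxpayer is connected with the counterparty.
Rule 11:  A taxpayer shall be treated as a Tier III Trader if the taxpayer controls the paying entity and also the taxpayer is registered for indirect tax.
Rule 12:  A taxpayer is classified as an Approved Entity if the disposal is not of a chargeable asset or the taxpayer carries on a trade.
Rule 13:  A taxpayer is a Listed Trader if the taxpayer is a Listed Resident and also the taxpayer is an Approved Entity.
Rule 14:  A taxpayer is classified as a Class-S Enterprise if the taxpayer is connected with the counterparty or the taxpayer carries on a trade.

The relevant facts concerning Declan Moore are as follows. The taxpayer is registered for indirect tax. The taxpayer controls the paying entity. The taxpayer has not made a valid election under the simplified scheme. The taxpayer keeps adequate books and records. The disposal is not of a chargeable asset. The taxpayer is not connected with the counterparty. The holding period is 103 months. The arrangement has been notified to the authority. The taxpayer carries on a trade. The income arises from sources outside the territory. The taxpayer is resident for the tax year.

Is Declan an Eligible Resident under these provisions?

Under rule 6: the taxpayer is connected with the counterparty? no; and the taxpayer does not carry on a trade? no; and the taxpayer has not made a valid election under the simplified scheme? yes. So the taxpayer is not an Exempt Resident.
Under rule 11: the taxpayer controls the paying entity? yes; and the taxpayer is registered for indirect tax? yes. So the taxpayer is a Tier III Trader.
Under rule 8: Exempt Resident (rule 6)? no; or the taxpayer keeps adequate books and records? yes; or not a Tier III Trader (rule 11)? no. So the taxpayer is a Designated Filer.
Under rule 4: the taxpayer is not connected with the counterparty? yes; and the arrangement has been notified to the authority? yes. So the taxpayer is a Listed Resident.
Under rule 12: the disposal is not of a chargeable asset? yes; or the taxpayer carries on a trade? yes. So the taxpayer is an Approved Entity.
Under rule 13: Listed Resident (rule 4)? yes; and Approved Entity (rule 12)? yes. So the taxpayer is a Listed Trader.
Under rule 2: holding period: 103 months ≥ 125 months? no; or the income arises from sources within the territory? no. So the taxpayer is not a Chargeable Enterprise.
Under rule 7: the taxpayer has made a valid election under the simplified scheme? no; or Chargeable Enterprise (rule 2)? no. So the taxpayer is not a Tier II Filer.
Under rule 1: Designated Filer (rule 8)? yes; or Listed Trader (rule 13)? yes; or not a Tier II Filer (rule 7)? yes. So the taxpayer is a Designated Entity.
Under rule 10: not a Designated Entity (rule 1)? no; or the taxpayer is connected with the counterparty? no. So the taxpayer is not a Tier II Enterprise.
Under rule 3: the disposal is of a chargeable asset? no; or Tier II Enterprise (rule 10)? no. So the taxpayer is not an Eligible Resident.

No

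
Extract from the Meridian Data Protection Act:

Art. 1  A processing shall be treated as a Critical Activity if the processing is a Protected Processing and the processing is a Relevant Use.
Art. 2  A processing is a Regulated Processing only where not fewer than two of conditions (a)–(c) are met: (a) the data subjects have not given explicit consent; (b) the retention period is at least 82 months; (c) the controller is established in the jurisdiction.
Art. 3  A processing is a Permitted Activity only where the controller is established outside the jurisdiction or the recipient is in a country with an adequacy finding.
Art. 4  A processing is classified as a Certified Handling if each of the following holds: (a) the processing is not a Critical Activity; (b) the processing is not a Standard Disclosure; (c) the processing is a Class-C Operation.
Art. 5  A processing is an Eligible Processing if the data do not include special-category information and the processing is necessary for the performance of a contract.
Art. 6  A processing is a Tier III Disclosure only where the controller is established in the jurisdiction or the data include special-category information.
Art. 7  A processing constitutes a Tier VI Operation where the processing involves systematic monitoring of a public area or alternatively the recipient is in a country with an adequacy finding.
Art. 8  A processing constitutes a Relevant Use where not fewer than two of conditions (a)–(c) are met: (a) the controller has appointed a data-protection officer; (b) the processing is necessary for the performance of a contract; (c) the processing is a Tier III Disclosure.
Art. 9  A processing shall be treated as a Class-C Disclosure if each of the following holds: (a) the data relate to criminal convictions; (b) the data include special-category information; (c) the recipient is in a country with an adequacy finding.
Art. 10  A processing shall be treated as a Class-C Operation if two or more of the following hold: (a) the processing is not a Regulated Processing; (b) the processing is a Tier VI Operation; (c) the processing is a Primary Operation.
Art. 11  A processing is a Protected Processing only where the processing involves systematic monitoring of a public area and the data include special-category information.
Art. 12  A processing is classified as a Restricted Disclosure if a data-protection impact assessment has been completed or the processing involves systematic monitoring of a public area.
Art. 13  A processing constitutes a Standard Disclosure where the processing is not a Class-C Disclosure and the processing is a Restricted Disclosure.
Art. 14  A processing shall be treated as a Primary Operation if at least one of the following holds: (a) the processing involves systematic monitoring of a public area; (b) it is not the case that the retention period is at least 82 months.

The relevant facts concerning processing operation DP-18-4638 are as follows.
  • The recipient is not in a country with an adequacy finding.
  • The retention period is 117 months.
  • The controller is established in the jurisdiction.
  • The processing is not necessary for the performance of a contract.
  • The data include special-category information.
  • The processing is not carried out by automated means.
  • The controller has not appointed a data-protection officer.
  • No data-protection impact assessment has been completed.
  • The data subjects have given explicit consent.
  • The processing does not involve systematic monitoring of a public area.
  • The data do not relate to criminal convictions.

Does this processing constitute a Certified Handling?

article 11 — Protected Processing: [the processing involves systematic monitoring of a public area? no] AND [the data include special-category information? yes] → not satisfied.
article 6 — Tier III Disclosure: [the controller is established in the jurisdiction? yes] OR [the data include special-category information? yes] → satisfied.
article 8 — Relevant Use: the controller has appointed a data-protection officer? no; the processing is necessary for the performance of a contract? no; Tier III Disclosure (article 6)? yes — 1 of 3 hold (need ≥2) → not satisfied.
article 1 — Critical Activity: [Protected Processing (article 11)? no] AND [Relevant Use (article 8)? no] → not satisfied.
article 9 — Class-C Disclosure: [the data relate to criminal convictions? no] AND [the data include special-category information? yes] AND [the recipient is in a country with an adequacy finding? no] → not satisfied.
article 12 — Restricted Disclosure: [a data-protection impact assessment has been completed? no] OR [the processing involves systematic monitoring of a public area? no] → not satisfied.
article 13 — Standard Disclosure: [not a Class-C Disclosure (article 9)? yes] AND [Restricted Disclosure (article 12)? no] → not satisfied.
article 2 — Regulated Processing: the data subjects have not given explicit consent? no; retention period: 117 months ≥ 82 months? yes; the controller is established in the jurisdiction? yes — 2 of 3 hold (need ≥2) → satisfied.
article 7 — Tier VI Operation: [the processing involves systematic monitoring of a public area? no] OR [the recipient is in a country with an adequacy finding? no] → not satisfied.
article 14 — Primary Operation: [the processing involves systematic monitoring of a public area? no] OR [retention period: 117 months ≥ 82 months? yes, so negated condition no] → not satisfied.
article 10 — Class-C Operation: not a Regulated Processing (article 2)? no; Tier VI Operation (article 7)? no; Primary Operation (article 14)? no — 0 of 3 hold (need ≥2) → not satisfied.
article 4 — Certified Handling: [not a Critical Activity (article 1)? yes] AND [not a Standard Disclosure (article 13)? yes] AND [Class-C Operation (article 10)? no] → not satisfied.

No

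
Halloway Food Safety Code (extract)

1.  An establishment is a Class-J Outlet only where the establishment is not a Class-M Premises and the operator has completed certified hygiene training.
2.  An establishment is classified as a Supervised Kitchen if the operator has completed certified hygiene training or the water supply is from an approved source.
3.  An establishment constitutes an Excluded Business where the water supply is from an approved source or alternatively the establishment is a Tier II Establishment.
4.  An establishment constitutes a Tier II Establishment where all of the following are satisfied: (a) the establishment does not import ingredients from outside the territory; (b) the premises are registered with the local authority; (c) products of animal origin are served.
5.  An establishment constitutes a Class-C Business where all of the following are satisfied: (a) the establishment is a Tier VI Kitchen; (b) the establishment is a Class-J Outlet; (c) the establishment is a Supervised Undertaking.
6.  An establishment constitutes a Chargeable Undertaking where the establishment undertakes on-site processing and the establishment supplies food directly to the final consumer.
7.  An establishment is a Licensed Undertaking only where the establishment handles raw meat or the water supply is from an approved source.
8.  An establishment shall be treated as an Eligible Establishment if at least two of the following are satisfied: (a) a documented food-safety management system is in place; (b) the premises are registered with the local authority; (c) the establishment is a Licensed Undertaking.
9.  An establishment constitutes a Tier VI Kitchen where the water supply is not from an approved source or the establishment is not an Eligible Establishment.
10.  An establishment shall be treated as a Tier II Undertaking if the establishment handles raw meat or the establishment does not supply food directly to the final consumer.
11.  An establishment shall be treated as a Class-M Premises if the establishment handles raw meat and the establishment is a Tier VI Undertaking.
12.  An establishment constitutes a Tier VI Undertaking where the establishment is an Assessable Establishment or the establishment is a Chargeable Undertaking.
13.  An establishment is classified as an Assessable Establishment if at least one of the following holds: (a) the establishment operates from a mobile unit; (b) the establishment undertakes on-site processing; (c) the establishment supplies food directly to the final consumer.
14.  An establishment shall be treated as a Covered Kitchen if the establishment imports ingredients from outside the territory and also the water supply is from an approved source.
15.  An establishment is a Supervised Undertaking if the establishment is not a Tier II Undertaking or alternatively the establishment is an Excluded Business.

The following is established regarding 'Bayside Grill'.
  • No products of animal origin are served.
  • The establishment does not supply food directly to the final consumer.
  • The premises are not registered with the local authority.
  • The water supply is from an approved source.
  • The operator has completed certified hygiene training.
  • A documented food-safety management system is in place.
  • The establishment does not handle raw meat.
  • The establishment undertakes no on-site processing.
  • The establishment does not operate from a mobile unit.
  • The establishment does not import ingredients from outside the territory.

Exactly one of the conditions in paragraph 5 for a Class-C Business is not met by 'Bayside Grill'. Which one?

Tier VI Kitchen

paragraph 7 — Licensed Undertaking: [the establishment handles raw meat? no] OR [the water supply is from an approved source? yes] → satisfied.
paragraph 8 — Eligible Establishment: a documented food-safety management system is in place? yes; the premises are registered with the local authority? no; Licensed Undertaking (paragraph 7)? yes — 2 of 3 hold (need ≥2) → satisfied.
paragraph 9 — Tier VI Kitchen: [the water supply is not from an approved source? no] OR [not an Eligible Establishment (paragraph 8)? no] → not satisfied.
paragraph 13 — Assessable Establishment: [the establishment operates from a mobile unit? no] OR [the establishment undertakes on-site processing? no] OR [the establishment supplies food directly to the final consumer? no] → not satisfied.
paragraph 6 — Chargeable Undertaking: [the establishment undertakes on-site processing? no] AND [the establishment supplies food directly to the final consumer? no] → not satisfied.
paragraph 12 — Tier VI Undertaking: [Assessable Establishment (paragraph 13)? no] OR [Chargeable Undertaking (paragraph 6)? no] → not satisfied.
paragraph 11 — Class-M Premises: [the establishment handles raw meat? no] AND [Tier VI Undertaking (paragraph 12)? no] → not satisfied.
paragraph 1 — Class-J Outlet: [not a Class-M Premises (paragraph 11)? yes] AND [the operator has completed certified hygiene training? yes] → satisfied.
paragraph 10 — Tier II Undertaking: [the establishment handles raw meat? no] OR [the establishment does not supply food directly to the final consumer? yes] → satisfied.
paragraph 4 — Tier II Establishment: [the establishment does not import ingredients from outside the territory? yes] AND [the premises are registered with the local authority? no] AND [products of animal origin are served? no] → not satisfied.
paragraph 3 — Excluded Business: [the water supply is from an approved source? yes] OR [Tier II Establishment (paragraph 4)? no] → satisfied.
paragraph 15 — Supervised Undertaking: [not a Tier II Undertaking (paragraph 10)? no] OR [Excluded Business (paragraph 3)? yes] → satisfied.
paragraph 5 — Class-C Business: [Tier VI Kitchen (paragraph 9)? no] AND [Class-J Outlet (paragraph 1)? yes] AND [Supervised Undertaking (paragraph 15)? yes] → not satisfied.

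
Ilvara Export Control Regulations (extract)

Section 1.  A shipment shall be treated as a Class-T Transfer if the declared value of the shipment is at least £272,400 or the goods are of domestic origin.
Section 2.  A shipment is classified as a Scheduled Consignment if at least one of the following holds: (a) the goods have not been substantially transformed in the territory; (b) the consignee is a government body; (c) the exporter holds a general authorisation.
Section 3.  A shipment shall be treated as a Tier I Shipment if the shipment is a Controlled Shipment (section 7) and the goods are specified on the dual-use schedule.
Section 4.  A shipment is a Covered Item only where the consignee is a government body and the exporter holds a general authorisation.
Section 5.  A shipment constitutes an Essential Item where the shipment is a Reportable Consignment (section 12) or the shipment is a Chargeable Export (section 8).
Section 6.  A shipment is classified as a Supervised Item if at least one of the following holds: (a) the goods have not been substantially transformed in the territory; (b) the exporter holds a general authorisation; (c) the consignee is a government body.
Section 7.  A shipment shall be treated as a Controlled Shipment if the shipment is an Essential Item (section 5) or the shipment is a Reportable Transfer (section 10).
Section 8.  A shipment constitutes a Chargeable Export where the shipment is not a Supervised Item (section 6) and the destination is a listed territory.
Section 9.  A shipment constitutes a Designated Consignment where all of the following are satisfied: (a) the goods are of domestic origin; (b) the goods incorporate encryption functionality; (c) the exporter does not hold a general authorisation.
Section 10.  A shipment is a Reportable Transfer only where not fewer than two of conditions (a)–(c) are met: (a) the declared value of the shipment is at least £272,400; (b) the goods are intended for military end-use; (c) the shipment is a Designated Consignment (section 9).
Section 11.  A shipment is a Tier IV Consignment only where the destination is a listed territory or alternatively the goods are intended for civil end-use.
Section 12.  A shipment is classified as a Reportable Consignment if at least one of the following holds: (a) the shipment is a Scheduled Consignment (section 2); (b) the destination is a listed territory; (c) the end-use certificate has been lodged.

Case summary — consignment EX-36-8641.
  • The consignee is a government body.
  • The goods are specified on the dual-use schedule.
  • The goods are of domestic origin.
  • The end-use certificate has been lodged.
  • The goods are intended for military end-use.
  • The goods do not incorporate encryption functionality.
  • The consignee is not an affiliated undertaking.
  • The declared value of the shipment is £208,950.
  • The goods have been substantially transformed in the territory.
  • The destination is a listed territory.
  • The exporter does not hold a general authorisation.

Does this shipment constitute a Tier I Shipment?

Yes

Under section 2: the goods have not been substantially transformed in the territory? no; or the consignee is a government body? yes; or the exporter holds a general authorisation? no. So the shipment is a Scheduled Consignment.
Under section 12: Scheduled Consignment (section 2)? yes; or the destination is a listed territory? yes; or the end-use certificate has been lodged? yes. So the shipment is a Reportable Consignment.
Under section 6: the goods have not been substantially transformed in the territory? no; or the exporter holds a general authorisation? no; or the consignee is a government body? yes. So the shipment is a Supervised Item.
Under section 8: not a Supervised Item (section 6)? no; and the destination is a listed territory? yes. So the shipment is not a Chargeable Export.
Under section 5: Reportable Consignment (section 12)? yes; or Chargeable Export (section 8)? no. So the shipment is an Essential Item.
Under section 9: the goods are of domestic origin? yes; and the goods incorporate encryption functionality? no; and the exporter does not hold a general authorisation? yes. So the shipment is not a Designated Consignment.
Under section 10: declared value of the shipment: £208,950 ≥ £272,400? no; the goods are intended for military end-use? yes; Designated Consignment (section 9)? no — 1 of 3 hold (need ≥2) → not satisfied.
Under section 7: Essential Item (section 5)? yes; or Reportable Transfer (section 10)? no. So the shipment is a Controlled Shipment.
Under section 3: Controlled Shipment (section 7)? yes; and the goods are specified on the dual-use schedule? yes. So the shipment is a Tier I Shipment.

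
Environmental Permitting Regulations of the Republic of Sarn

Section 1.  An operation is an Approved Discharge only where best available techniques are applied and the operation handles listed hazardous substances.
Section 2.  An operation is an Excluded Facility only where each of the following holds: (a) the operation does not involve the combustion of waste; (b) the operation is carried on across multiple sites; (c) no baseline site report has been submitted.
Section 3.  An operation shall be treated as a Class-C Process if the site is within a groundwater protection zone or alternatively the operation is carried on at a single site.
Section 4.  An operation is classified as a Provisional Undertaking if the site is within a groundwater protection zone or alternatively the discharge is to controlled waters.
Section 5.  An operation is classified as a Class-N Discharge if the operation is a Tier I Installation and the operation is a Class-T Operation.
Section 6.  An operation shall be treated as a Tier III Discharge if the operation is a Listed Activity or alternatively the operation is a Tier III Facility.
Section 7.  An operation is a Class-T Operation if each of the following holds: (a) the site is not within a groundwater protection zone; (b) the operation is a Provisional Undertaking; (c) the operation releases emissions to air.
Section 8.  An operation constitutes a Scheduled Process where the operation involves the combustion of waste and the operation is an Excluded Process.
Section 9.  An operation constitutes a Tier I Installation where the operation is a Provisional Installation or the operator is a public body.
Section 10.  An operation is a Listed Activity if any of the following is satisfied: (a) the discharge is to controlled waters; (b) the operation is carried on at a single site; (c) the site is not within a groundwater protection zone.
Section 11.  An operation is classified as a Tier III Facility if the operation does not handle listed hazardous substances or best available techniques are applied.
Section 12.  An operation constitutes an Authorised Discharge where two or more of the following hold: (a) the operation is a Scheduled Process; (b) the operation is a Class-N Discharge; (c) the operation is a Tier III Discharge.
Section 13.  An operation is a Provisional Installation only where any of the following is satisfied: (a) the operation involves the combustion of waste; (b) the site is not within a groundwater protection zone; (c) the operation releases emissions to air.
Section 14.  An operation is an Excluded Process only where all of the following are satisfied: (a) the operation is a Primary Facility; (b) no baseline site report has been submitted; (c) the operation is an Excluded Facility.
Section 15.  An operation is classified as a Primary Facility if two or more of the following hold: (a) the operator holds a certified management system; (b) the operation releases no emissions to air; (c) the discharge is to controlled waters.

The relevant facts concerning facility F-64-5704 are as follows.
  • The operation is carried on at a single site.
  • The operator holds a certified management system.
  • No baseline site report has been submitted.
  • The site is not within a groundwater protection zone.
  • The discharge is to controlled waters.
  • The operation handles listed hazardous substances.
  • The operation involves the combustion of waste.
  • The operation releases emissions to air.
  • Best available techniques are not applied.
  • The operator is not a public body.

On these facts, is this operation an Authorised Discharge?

section 15 — Primary Facility: the operator holds a certified management system? yes; the operation releases no emissions to air? no; the discharge is to controlled waters? yes — 2 of 3 hold (need ≥2) → satisfied.
section 2 — Excluded Facility: [the operation does not involve the combustion of waste? no] AND [the operation is carried on across multiple sites? no] AND [no baseline site report has been submitted? yes] → not satisfied.
section 14 — Excluded Process: [Primary Facility (section 15)? yes] AND [no baseline site report has been submitted? yes] AND [Excluded Facility (section 2)? no] → not satisfied.
section 8 — Scheduled Process: [the operation involves the combustion of waste? yes] AND [Excluded Process (section 14)? no] → not satisfied.
section 13 — Provisional Installation: [the operation involves the combustion of waste? yes] OR [the site is not within a groundwater protection zone? yes] OR [the operation releases emissions to air? yes] → satisfied.
section 9 — Tier I Installation: [Provisional Installation (section 13)? yes] OR [the operator is a public body? no] → satisfied.
section 4 — Provisional Undertaking: [the site is within a groundwater protection zone? no] OR [the discharge is to controlled waters? yes] → satisfied.
section 7 — Class-T Operation: [the site is not within a groundwater protection zone? yes] AND [Provisional Undertaking (section 4)? yes] AND [the operation releases emissions to air? yes] → satisfied.
section 5 — Class-N Discharge: [Tier I Installation (section 9)? yes] AND [Class-T Operation (section 7)? yes] → satisfied.
section 10 — Listed Activity: [the discharge is to controlled waters? yes] OR [the operation is carried on at a single site? yes] OR [the site is not within a groundwater protection zone? yes] → satisfied.
section 11 — Tier III Facility: [the operation does not handle listed hazardous substances? no] OR [best available techniques are applied? no] → not satisfied.
section 6 — Tier III Discharge: [Listed Activity (section 10)? yes] OR [Tier III Facility (section 11)? no] → satisfied.
section 12 — Authorised Discharge: Scheduled Process (section 8)? no; Class-N Discharge (section 5)? yes; Tier III Discharge (section 6)? yes — 2 of 3 hold (need ≥2) → satisfied.

Yes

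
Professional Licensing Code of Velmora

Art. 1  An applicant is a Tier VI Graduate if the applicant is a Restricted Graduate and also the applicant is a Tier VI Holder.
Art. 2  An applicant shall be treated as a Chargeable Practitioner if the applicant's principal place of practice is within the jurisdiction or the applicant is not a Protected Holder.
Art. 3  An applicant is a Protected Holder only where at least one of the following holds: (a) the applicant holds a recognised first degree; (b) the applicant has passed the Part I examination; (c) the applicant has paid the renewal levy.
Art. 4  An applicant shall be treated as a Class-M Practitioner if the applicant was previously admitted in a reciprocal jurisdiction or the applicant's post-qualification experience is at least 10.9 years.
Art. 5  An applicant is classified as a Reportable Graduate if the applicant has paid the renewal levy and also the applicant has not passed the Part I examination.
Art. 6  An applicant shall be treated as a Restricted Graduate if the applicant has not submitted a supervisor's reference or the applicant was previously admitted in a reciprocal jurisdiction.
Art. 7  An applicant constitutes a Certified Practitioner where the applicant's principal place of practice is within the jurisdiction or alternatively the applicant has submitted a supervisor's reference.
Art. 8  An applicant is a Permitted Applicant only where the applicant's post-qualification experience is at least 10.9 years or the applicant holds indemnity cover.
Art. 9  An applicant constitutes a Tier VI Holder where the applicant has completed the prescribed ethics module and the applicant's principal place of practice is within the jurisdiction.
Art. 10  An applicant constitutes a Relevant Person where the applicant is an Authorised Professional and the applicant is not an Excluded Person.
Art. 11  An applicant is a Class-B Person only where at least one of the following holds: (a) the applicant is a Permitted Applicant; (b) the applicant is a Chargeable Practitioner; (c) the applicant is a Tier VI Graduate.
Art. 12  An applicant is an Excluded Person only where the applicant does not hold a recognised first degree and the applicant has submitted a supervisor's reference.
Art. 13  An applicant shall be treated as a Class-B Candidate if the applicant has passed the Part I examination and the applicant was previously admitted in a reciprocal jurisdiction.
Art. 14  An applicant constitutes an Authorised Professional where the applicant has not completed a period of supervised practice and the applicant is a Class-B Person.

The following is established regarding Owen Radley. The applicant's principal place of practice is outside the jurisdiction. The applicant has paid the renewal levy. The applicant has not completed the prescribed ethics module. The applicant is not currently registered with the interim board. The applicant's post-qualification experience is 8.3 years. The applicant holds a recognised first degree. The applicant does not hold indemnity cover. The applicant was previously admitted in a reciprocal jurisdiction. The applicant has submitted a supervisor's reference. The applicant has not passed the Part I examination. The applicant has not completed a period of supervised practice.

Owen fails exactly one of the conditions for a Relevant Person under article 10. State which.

Under article 8: applicant's post-qualification experience: 8.3 years ≥ 10.9 years? no; or the applicant holds indemnity cover? no. So the applicant is not a Permitted Applicant.
Under article 3: the applicant holds a recognised first degree? yes; or the applicant has passed the Part I examination? no; or the applicant has paid the renewal levy? yes. So the applicant is a Protected Holder.
Under article 2: the applicant's principal place of practice is within the jurisdiction? no; or not a Protected Holder (article 3)? no. So the applicant is not a Chargeable Practitioner.
Under article 6: the applicant has not submitted a supervisor's reference? no; or the applicant was previously admitted in a reciprocal jurisdiction? yes. So the applicant is a Restricted Graduate.
Under article 9: the applicant has completed the prescribed ethics module? no; and the applicant's principal place of practice is within the jurisdiction? no. So the applicant is not a Tier VI Holder.
Under article 1: Restricted Graduate (article 6)? yes; and Tier VI Holder (article 9)? no. So the applicant is not a Tier VI Graduate.
Under article 11: Permitted Applicant (article 8)? no; or Chargeable Practitioner (article 2)? no; or Tier VI Graduate (article 1)? no. So the applicant is not a Class-B Person.
Under article 14: the applicant has not completed a period of supervised practice? yes; and Class-B Person (article 11)? no. So the applicant is not an Authorised Professional.
Under article 12: the applicant does not hold a recognised first degree? no; and the applicant has submitted a supervisor's reference? yes. So the applicant is not an Excluded Person.
Under article 10: Authorised Professional (article 14)? no; and not an Excluded Person (article 12)? yes. So the applicant is not a Relevant Person.

Authorised Professional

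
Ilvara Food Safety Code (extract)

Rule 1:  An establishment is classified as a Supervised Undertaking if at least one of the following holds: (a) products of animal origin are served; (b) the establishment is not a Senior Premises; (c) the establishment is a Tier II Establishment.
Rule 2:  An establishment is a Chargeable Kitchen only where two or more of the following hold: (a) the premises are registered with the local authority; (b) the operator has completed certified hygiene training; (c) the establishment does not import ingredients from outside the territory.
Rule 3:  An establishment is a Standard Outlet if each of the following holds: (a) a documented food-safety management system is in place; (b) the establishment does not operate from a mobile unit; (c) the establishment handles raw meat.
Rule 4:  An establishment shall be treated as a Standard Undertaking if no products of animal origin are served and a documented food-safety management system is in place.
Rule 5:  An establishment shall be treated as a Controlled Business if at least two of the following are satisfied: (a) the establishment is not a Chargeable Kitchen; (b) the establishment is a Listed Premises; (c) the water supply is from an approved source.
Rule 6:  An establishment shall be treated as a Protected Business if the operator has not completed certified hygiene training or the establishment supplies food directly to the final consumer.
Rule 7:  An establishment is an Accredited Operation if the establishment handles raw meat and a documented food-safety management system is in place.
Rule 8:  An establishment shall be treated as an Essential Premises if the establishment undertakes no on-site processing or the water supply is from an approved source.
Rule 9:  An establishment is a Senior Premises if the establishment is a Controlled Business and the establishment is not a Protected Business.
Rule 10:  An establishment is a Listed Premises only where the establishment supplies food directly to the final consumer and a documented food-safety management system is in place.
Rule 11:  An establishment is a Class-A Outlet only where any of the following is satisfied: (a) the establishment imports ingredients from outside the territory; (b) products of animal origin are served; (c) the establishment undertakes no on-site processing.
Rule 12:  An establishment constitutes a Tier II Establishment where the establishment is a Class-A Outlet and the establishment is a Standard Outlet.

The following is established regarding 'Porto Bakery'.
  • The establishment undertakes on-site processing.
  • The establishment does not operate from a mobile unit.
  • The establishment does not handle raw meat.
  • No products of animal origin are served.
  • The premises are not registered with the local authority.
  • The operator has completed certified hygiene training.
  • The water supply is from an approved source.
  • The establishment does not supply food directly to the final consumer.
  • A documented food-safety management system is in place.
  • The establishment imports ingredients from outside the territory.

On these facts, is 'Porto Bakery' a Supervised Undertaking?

rule 2 — Chargeable Kitchen: the premises are registered with the local authority? no; the operator has completed certified hygiene training? yes; the establishment does not import ingredients from outside the territory? no — 1 of 3 hold (need ≥2) → not satisfied.
rule 10 — Listed Premises: [the establishment supplies food directly to the final consumer? no] AND [a documented food-safety management system is in place? yes] → not satisfied.
rule 5 — Controlled Business: not a Chargeable Kitchen (rule 2)? yes; Listed Premises (rule 10)? no; the water supply is from an approved source? yes — 2 of 3 hold (need ≥2) → satisfied.
rule 6 — Protected Business: [the operator has not completed certified hygiene training? no] OR [the establishment supplies food directly to the final consumer? no] → not satisfied.
rule 9 — Senior Premises: [Controlled Business (rule 5)? yes] AND [not a Protected Business (rule 6)? yes] → satisfied.
rule 11 — Class-A Outlet: [the establishment imports ingredients from outside the territory? yes] OR [products of animal origin are served? no] OR [the establishment undertakes no on-site processing? no] → satisfied.
rule 3 — Standard Outlet: [a documented food-safety management system is in place? yes] AND [the establishment does not operate from a mobile unit? yes] AND [the establishment handles raw meat? no] → not satisfied.
rule 12 — Tier II Establishment: [Class-A Outlet (rule 11)? yes] AND [Standard Outlet (rule 3)? no] → not satisfied.
rule 1 — Supervised Undertaking: [products of animal origin are served? no] OR [not a Senior Premises (rule 9)? no] OR [Tier II Establishment (rule 12)? no] → not satisfied.

No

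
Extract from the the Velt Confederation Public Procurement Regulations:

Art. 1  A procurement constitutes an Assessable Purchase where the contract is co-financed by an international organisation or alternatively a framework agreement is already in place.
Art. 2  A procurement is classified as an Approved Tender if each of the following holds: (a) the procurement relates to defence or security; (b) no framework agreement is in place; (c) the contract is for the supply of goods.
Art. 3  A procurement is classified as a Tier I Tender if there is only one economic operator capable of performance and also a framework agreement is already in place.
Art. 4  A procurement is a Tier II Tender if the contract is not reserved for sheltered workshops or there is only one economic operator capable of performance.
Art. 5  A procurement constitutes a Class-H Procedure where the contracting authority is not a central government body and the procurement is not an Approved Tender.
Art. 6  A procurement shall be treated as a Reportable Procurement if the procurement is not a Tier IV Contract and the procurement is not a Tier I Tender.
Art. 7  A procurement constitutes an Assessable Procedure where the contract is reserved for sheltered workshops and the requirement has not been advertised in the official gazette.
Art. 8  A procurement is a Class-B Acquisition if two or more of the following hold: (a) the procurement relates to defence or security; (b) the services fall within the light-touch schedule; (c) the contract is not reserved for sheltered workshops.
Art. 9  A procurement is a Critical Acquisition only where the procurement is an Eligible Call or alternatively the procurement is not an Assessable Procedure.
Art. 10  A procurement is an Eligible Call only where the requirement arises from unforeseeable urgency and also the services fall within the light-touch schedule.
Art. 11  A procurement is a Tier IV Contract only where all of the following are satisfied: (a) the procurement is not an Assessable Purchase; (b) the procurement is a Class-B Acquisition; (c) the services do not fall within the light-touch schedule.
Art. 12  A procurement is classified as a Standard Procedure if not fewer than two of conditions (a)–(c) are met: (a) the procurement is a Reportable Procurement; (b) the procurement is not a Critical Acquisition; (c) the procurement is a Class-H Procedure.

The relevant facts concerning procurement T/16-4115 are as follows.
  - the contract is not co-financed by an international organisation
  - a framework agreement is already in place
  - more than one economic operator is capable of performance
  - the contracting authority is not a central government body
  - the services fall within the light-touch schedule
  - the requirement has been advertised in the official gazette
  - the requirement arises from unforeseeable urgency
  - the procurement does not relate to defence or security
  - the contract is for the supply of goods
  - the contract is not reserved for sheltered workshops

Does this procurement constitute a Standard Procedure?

article 1 — Assessable Purchase: [the contract is co-financed by an international organisation? no] OR [a framework agreement is already in place? yes] → satisfied.
article 8 — Class-B Acquisition: the procurement relates to defence or security? no; the services fall within the light-touch schedule? yes; the contract is not reserved for sheltered workshops? yes — 2 of 3 hold (need ≥2) → satisfied.
article 11 — Tier IV Contract: [not an Assessable Purchase (article 1)? no] AND [Class-B Acquisition (article 8)? yes] AND [the services do not fall within the light-touch schedule? no] → not satisfied.
article 3 — Tier I Tender: [there is only one economic operator capable of performance? no] AND [a framework agreement is already in place? yes] → not satisfied.
article 6 — Reportable Procurement: [not a Tier IV Contract (article 11)? yes] AND [not a Tier I Tender (article 3)? yes] → satisfied.
article 10 — Eligible Call: [the requirement arises from unforeseeable urgency? yes] AND [the services fall within the light-touch schedule? yes] → satisfied.
article 7 — Assessable Procedure: [the contract is reserved for sheltered workshops? no] AND [the requirement has not been advertised in the official gazette? no] → not satisfied.
article 9 — Critical Acquisition: [Eligible Call (article 10)? yes] OR [not an Assessable Procedure (article 7)? yes] → satisfied.
article 2 — Approved Tender: [the procurement relates to defence or security? no] AND [no framework agreement is in place? no] AND [the contract is for the supply of goods? yes] → not satisfied.
article 5 — Class-H Procedure: [the contracting authority is not a central government body? yes] AND [not an Approved Tender (article 2)? yes] → satisfied.
article 12 — Standard Procedure: Reportable Procurement (article 6)? yes; not a Critical Acquisition (article 9)? no; Class-H Procedure (article 5)? yes — 2 of 3 hold (need ≥2) → satisfied.

Yes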